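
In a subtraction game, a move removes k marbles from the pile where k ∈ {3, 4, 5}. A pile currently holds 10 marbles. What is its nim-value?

0

Grundy values for subtraction set {3, 4, 5}:
g(0) = mex{} = 0
g(1) = mex{} = 0
g(2) = mex{} = 0
g(3) = mex{0} = 1
g(4) = mex{0} = 1
g(5) = mex{0} = 1
g(6) = mex{0,1} = 2
g(7) = mex{0,1} = 2
g(8) = mex{1} = 0
g(9) = mex{1,2} = 0
g(10) = mex{1,2} = 0
So g(10) = 0.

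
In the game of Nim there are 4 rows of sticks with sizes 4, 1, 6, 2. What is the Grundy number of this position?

1

In binary:
  100  (4)
  001  (1)
  110  (6)
  010  (2)
  ---
  001  (1)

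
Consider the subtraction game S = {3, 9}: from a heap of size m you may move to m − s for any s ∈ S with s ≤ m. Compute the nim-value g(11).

1

Compute g(0), g(1), … for moves {3, 9}:
g(0) = mex{} = 0
g(1) = mex{} = 0
g(2) = mex{} = 0
g(3) = mex{0} = 1
g(4) = mex{0} = 1
g(5) = mex{0} = 1
g(6) = mex{1} = 0
g(7) = mex{1} = 0
g(8) = mex{1} = 0
g(9) = mex{0} = 1
g(10) = mex{0} = 1
g(11) = mex{0} = 1
So g(11) = 1.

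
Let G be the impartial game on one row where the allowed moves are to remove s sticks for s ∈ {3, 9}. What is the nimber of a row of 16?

Build the Grundy sequence with g(k) = mex{g(k−s) : s ∈ {3, 9}, s ≤ k}:
k:     0  1  2  3  4  5  6  7  8  9 10 11 12 13 14 15 16
g(k):  0  0  0  1  1  1  0  0  0  1  1  1  0  0  0  1  1
So g(16) = 1.

1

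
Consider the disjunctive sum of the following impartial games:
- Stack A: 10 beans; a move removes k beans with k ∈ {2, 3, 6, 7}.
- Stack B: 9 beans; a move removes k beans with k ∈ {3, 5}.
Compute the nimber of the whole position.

Grundy values for stack A (subtraction set {2, 3, 6, 7}):
g(0) = mex{} = 0
g(1) = mex{} = 0
g(2) = mex{0} = 1
g(3) = mex{0} = 1
g(4) = mex{0,1} = 2
g(5) = mex{1} = 0
g(6) = mex{0,1,2} = 3
g(7) = mex{0,2} = 1
g(8) = mex{0,1,3} = 2
g(9) = mex{1,3} = 0
g(10) = mex{1,2} = 0
So g(10) = 0.
For stack B, compute g(0), g(1), … with moves {3, 5}:
g(0) = mex{} = 0
g(1) = mex{} = 0
g(2) = mex{} = 0
g(3) = mex{0} = 1
g(4) = mex{0} = 1
g(5) = mex{0} = 1
g(6) = mex{0,1} = 2
g(7) = mex{0,1} = 2
g(8) = mex{1} = 0
g(9) = mex{1,2} = 0
So g(9) = 0.
By the Sprague-Grundy theorem, the Grundy value of a sum of independent games is the XOR of the component values.
Combined value = 0 XOR 0 = 0.

0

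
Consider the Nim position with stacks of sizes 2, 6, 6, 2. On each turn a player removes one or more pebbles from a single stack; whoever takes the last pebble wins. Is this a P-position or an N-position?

Compute the nim-sum pairwise:
2 ^ 6 = 4
4 ^ 6 = 2
2 ^ 2 = 0
The nim-sum is 0, so this is a P-position: the player to move is in a losing position under optimal play.

P-position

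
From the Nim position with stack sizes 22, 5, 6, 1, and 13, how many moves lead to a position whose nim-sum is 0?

In binary:
  10110  (22)
  00101  (5)
  00110  (6)
  00001  (1)
  01101  (13)
  -----
  11001  (25)
The overall nim-sum is X = 25. A stack of size p has a winning move iff p XOR X < p (reduce it to p XOR X).
  22: 22 XOR 25 = 15 < 22 — winning move (to 15).
  5: 5 XOR 25 = 28 ≥ 5 — no move.
  6: 6 XOR 25 = 31 ≥ 6 — no move.
  1: 1 XOR 25 = 24 ≥ 1 — no move.
  13: 13 XOR 25 = 20 ≥ 13 — no move.
That gives 1 winning move.

1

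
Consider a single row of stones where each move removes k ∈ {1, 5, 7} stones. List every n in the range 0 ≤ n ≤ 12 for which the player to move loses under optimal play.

0, 2, 4, 6, 8, 10, 12

Grundy values for subtraction set {1, 5, 7}:
g(0) = mex{} = 0
g(1) = mex{0} = 1
g(2) = mex{1} = 0
g(3) = mex{0} = 1
g(4) = mex{1} = 0
g(5) = mex{0} = 1
g(6) = mex{1} = 0
g(7) = mex{0} = 1
g(8) = mex{1} = 0
g(9) = mex{0} = 1
g(10) = mex{1} = 0
g(11) = mex{0} = 1
g(12) = mex{1} = 0
The P-positions (g = 0) in 0..12 are 0, 2, 4, 6, 8, 10, 12.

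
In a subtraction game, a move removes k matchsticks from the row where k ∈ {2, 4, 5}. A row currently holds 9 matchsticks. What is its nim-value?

Build the Grundy sequence with g(k) = mex{g(k−s) : s ∈ {2, 4, 5}, s ≤ k}:
g(0) = mex{} = 0
g(1) = mex{} = 0
g(2) = mex{0} = 1
g(3) = mex{0} = 1
g(4) = mex{0,1} = 2
g(5) = mex{0,1} = 2
g(6) = mex{0,1,2} = 3
g(7) = mex{1,2} = 0
g(8) = mex{1,2,3} = 0
g(9) = mex{0,2} = 1
So g(9) = 1.

1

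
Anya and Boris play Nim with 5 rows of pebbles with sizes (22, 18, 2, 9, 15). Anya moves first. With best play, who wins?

Nim-sum: 22 ^ 18 ^ 2 ^ 9 ^ 15 = 0.
The nim-sum is 0, so this is a P-position: the player to move is in a losing position under optimal play; Anya is about to move from it and so loses — Boris wins.

Boris wins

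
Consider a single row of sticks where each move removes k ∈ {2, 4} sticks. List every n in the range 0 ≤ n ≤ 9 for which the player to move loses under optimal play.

Build the Grundy sequence with g(k) = mex{g(k−s) : s ∈ {2, 4}, s ≤ k}:
k:     0  1  2  3  4  5  6  7  8  9
g(k):  0  0  1  1  2  2  0  0  1  1
The P-positions (g = 0) in 0..9 are 0, 1, 6, 7.

0, 1, 6, 7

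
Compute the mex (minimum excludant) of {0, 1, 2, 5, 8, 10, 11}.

The values 0, 1, 2 are all present; 3 is the first non-negative integer missing from the set.

3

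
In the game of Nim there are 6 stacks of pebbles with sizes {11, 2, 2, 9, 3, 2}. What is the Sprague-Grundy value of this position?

3

Compute the nim-sum pairwise:
11 ^ 2 = 9
9 ^ 2 = 11
11 ^ 9 = 2
2 ^ 3 = 1
1 ^ 2 = 3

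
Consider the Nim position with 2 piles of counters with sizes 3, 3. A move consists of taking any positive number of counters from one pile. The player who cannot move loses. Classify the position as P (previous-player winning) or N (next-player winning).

P-position

Bitwise XOR of the heap sizes:
  11  (3)
  11  (3)
  --
  00  (0)
The nim-sum is 0, so this is a P-position: the player to move is in a losing position under optimal play.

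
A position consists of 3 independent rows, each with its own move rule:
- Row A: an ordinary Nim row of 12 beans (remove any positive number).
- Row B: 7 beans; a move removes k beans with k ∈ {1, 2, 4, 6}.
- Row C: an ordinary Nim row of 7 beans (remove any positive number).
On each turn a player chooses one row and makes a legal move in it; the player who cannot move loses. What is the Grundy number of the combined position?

15

Row A is a plain Nim row of size 12, so its Grundy value is 12.
Build the Grundy sequence for row B with g(k) = mex{g(k−s) : s ∈ {1, 2, 4, 6}, s ≤ k}:
g(0) = mex{} = 0
g(1) = mex{0} = 1
g(2) = mex{0,1} = 2
g(3) = mex{1,2} = 0
g(4) = mex{0,2} = 1
g(5) = mex{0,1} = 2
g(6) = mex{0,1,2} = 3
g(7) = mex{0,1,2,3} = 4
So g(7) = 4.
Row C is a plain Nim row of size 7, so its Grundy value is 7.
By the Sprague-Grundy theorem, the Grundy value of a sum of independent games is the XOR of the component values.
Combined value = 12 ⊕ 4 ⊕ 7 = 15.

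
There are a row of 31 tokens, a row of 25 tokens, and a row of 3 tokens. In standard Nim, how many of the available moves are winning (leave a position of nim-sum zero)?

1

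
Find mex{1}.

0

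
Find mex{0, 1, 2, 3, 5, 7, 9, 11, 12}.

4

The values 0, 1, 2, 3 are all present; 4 is the first non-negative integer missing from the set.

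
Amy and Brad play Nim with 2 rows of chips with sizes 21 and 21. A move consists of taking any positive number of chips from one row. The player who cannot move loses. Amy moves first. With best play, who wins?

Brad wins

In binary:
  10101  (21)
  10101  (21)
  -----
  00000  (0)
The nim-sum is 0, so this is a P-position: the player to move is in a losing position under optimal play; Amy is about to move from it and so loses — Brad wins.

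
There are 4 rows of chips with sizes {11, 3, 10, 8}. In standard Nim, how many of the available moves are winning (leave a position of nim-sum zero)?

3

Compute the nim-sum pairwise:
11 ⊕ 3 = 8
8 ⊕ 10 = 2
2 ⊕ 8 = 10
The overall nim-sum is X = 10. A row of size p has a winning move iff p XOR X < p (reduce it to p XOR X).
  11: 11 XOR 10 = 1 < 11 — winning move (to 1).
  3: 3 XOR 10 = 9 ≥ 3 — no move.
  10: 10 XOR 10 = 0 < 10 — winning move (to 0).
  8: 8 XOR 10 = 2 < 8 — winning move (to 2).
That gives 3 winning moves.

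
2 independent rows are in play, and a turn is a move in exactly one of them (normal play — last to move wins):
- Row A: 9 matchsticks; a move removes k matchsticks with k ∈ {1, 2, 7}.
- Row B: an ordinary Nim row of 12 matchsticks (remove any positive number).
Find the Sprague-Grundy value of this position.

Grundy values for row A (subtraction set {1, 2, 7}):
k:     0  1  2  3  4  5  6  7  8  9
g(k):  0  1  2  0  1  2  0  1  2  0
So g(9) = 0.
Row B is a plain Nim row of size 12, so its Grundy value is 12.
The value of a disjunctive sum is the nim-sum of the parts.
Combined value = 0 XOR 12 = 12.

12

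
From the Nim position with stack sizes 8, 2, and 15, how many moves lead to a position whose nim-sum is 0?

1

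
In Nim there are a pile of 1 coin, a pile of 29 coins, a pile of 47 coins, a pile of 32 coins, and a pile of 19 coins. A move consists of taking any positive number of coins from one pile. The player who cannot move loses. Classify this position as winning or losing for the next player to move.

Nim-sum: 1 XOR 29 XOR 47 XOR 32 XOR 19 = 0.
The nim-sum is 0, so this is a P-position: the player to move is in a losing position under optimal play.

Losing position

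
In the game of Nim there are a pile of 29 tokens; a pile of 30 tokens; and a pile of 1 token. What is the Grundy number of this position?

2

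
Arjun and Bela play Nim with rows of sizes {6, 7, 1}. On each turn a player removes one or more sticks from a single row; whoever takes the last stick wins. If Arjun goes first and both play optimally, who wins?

Bela wins

Bitwise XOR of the heap sizes:
  110  (6)
  111  (7)
  001  (1)
  ---
  000  (0)
The nim-sum is 0, so this is a P-position: the player to move is in a losing position under optimal play; Arjun is about to move from it and so loses — Bela wins.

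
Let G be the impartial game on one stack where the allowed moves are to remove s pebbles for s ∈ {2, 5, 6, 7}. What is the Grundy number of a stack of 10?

Build the Grundy sequence with g(k) = mex{g(k−s) : s ∈ {2, 5, 6, 7}, s ≤ k}:
g(0) = mex{} = 0
g(1) = mex{} = 0
g(2) = mex{0} = 1
g(3) = mex{0} = 1
g(4) = mex{1} = 0
g(5) = mex{0,1} = 2
g(6) = mex{0} = 1
g(7) = mex{0,1,2} = 3
g(8) = mex{0,1} = 2
g(9) = mex{0,1,3} = 2
g(10) = mex{0,1,2} = 3
So g(10) = 3.

3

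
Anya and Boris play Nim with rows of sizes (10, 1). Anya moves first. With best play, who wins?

Anya wins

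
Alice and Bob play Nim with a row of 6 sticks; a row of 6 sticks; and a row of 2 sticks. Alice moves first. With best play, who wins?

Alice wins

Write each in binary and XOR column by column:
  110  (6)
  110  (6)
  010  (2)
  ---
  010  (2)
The nim-sum is 2 ≠ 0, so this is an N-position: the player to move can win; Alice has a winning move.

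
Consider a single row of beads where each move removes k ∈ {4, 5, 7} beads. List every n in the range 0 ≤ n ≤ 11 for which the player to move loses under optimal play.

0, 1, 2, 3, 11

Compute g(0), g(1), … for moves {4, 5, 7}:
k:     0  1  2  3  4  5  6  7  8  9 10 11
g(k):  0  0  0  0  1  1  1  1  2  2  2  0
The P-positions (g = 0) in 0..11 are 0, 1, 2, 3, 11.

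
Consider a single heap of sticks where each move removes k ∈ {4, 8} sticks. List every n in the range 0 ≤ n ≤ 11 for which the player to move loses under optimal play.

0, 1, 2, 3

Build the Grundy sequence with g(k) = mex{g(k−s) : s ∈ {4, 8}, s ≤ k}:
k:     0  1  2  3  4  5  6  7  8  9 10 11
g(k):  0  0  0  0  1  1  1  1  2  2  2  2
The P-positions (g = 0) in 0..11 are 0, 1, 2, 3.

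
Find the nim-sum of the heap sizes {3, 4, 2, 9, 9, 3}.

6

Nim-sum: 3 XOR 4 XOR 2 XOR 9 XOR 9 XOR 3 = 6.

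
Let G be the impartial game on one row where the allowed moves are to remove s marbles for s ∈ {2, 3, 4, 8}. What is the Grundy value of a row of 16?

2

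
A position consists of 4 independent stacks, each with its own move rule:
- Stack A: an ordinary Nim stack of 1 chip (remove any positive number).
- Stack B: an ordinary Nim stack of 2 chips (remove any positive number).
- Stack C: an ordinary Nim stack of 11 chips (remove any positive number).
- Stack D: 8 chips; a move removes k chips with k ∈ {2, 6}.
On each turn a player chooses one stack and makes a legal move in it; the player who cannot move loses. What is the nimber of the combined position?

8

Stack A is a plain Nim stack of size 1, so its Grundy value is 1.
Stack B is a plain Nim stack of size 2, so its Grundy value is 2.
Stack C is a plain Nim stack of size 11, so its Grundy value is 11.
Build the Grundy sequence for stack D with g(k) = mex{g(k−s) : s ∈ {2, 6}, s ≤ k}:
k:     0  1  2  3  4  5  6  7  8
g(k):  0  0  1  1  0  0  1  1  0
So g(8) = 0.
By the Sprague-Grundy theorem, the Grundy value of a sum of independent games is the XOR of the component values.
Combined value = 1 XOR 2 XOR 11 XOR 0 = 8.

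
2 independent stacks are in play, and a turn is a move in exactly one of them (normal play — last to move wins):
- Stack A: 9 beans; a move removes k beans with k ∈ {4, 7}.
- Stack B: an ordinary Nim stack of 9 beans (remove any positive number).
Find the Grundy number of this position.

11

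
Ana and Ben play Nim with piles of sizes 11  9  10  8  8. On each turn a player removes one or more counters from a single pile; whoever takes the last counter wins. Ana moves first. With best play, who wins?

Compute the nim-sum pairwise:
11 XOR 9 = 2
2 XOR 10 = 8
8 XOR 8 = 0
0 XOR 8 = 8
The nim-sum is 8 ≠ 0, so this is an N-position: the player to move can win; Ana has a winning move.

Ana wins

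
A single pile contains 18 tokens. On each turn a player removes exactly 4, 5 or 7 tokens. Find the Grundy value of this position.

1

Compute g(0), g(1), … for moves {4, 5, 7}:
k:     0  1  2  3  4  5  6  7  8  9 10 11 12 13 14 15 16 17 18
g(k):  0  0  0  0  1  1  1  1  2  2  2  0  0  0  0  1  1  1  1
So g(18) = 1.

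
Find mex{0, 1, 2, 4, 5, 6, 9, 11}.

The values 0, 1, 2 are all present; 3 is the first non-negative integer missing from the set.

3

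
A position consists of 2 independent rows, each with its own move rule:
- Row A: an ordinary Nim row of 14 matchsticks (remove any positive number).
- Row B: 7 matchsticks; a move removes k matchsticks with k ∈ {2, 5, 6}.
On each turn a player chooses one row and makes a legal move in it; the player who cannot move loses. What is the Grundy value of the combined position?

Row A is a plain Nim row of size 14, so its Grundy value is 14.
Grundy values for row B (subtraction set {2, 5, 6}):
g(0) = mex{} = 0
g(1) = mex{} = 0
g(2) = mex{0} = 1
g(3) = mex{0} = 1
g(4) = mex{1} = 0
g(5) = mex{0,1} = 2
g(6) = mex{0} = 1
g(7) = mex{0,1,2} = 3
So g(7) = 3.
By the Sprague-Grundy theorem, the Grundy value of a sum of independent games is the XOR of the component values.
Combined value = 14 ⊕ 3 = 13.

13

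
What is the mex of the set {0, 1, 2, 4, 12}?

3

The values 0, 1, 2 are all present; 3 is the first non-negative integer missing from the set.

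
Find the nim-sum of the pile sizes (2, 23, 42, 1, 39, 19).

Compute the nim-sum pairwise:
2 XOR 23 = 21
21 XOR 42 = 63
63 XOR 1 = 62
62 XOR 39 = 25
25 XOR 19 = 10

10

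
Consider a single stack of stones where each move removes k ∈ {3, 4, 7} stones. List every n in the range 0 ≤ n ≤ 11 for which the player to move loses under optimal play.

0, 1, 2, 10, 11

Compute g(0), g(1), … for moves {3, 4, 7}:
g(0) = mex{} = 0
g(1) = mex{} = 0
g(2) = mex{} = 0
g(3) = mex{0} = 1
g(4) = mex{0} = 1
g(5) = mex{0} = 1
g(6) = mex{0,1} = 2
g(7) = mex{0,1} = 2
g(8) = mex{0,1} = 2
g(9) = mex{0,1,2} = 3
g(10) = mex{1,2} = 0
g(11) = mex{1,2} = 0
The P-positions (g = 0) in 0..11 are 0, 1, 2, 10, 11.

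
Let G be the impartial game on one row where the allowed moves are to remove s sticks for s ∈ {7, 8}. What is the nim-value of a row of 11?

Compute g(0), g(1), … for moves {7, 8}:
k:     0  1  2  3  4  5  6  7  8  9 10 11
g(k):  0  0  0  0  0  0  0  1  1  1  1  1
So g(11) = 1.

1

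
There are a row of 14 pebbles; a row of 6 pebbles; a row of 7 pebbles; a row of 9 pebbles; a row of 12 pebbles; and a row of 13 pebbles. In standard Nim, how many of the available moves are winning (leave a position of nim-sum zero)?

5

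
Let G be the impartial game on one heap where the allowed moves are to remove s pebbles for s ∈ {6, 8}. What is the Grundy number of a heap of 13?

Build the Grundy sequence with g(k) = mex{g(k−s) : s ∈ {6, 8}, s ≤ k}:
g(0) = mex{} = 0
g(1) = mex{} = 0
g(2) = mex{} = 0
g(3) = mex{} = 0
g(4) = mex{} = 0
g(5) = mex{} = 0
g(6) = mex{0} = 1
g(7) = mex{0} = 1
g(8) = mex{0} = 1
g(9) = mex{0} = 1
g(10) = mex{0} = 1
g(11) = mex{0} = 1
g(12) = mex{0,1} = 2
g(13) = mex{0,1} = 2
So g(13) = 2.

2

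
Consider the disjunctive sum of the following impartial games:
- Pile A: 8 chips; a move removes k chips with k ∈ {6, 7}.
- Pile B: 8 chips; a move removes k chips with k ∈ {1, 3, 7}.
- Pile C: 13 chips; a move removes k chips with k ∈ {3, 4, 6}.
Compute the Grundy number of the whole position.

For pile A, compute g(0), g(1), … with moves {6, 7}:
g(0) = mex{} = 0
g(1) = mex{} = 0
g(2) = mex{} = 0
g(3) = mex{} = 0
g(4) = mex{} = 0
g(5) = mex{} = 0
g(6) = mex{0} = 1
g(7) = mex{0} = 1
g(8) = mex{0} = 1
So g(8) = 1.
For pile B, compute g(0), g(1), … with moves {1, 3, 7}:
k:     0  1  2  3  4  5  6  7  8
g(k):  0  1  0  1  0  1  0  1  0
So g(8) = 0.
Grundy values for pile C (subtraction set {3, 4, 6}):
k:     0  1  2  3  4  5  6  7  8  9 10 11 12 13
g(k):  0  0  0  1  1  1  2  2  2  0  0  0  1  1
So g(13) = 1.
By the Sprague-Grundy theorem, the Grundy value of a sum of independent games is the XOR of the component values.
Combined value = 1 XOR 0 XOR 1 = 0.

0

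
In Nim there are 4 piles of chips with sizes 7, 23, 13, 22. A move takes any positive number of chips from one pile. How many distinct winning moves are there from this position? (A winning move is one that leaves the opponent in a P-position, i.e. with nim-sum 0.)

1

Compute the nim-sum pairwise:
7 XOR 23 = 16
16 XOR 13 = 29
29 XOR 22 = 11
The overall nim-sum is X = 11. A pile of size p has a winning move iff p XOR X < p (reduce it to p XOR X).
  7: 7 XOR 11 = 12 ≥ 7 — no move.
  23: 23 XOR 11 = 28 ≥ 23 — no move.
  13: 13 XOR 11 = 6 < 13 — winning move (to 6).
  22: 22 XOR 11 = 29 ≥ 22 — no move.
That gives 1 winning move.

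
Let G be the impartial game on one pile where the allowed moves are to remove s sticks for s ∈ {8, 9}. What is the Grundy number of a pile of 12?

1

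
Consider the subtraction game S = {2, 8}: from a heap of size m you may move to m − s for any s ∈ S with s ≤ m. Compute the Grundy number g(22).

1

Grundy values for subtraction set {2, 8}:
k:     0  1  2  3  4  5  6  7  8  9 10 11 12 13 14 15 16 17 18 19 20 21 22
g(k):  0  0  1  1  0  0  1  1  2  2  0  0  1  1  0  0  1  1  2  2  0  0  1
So g(22) = 1.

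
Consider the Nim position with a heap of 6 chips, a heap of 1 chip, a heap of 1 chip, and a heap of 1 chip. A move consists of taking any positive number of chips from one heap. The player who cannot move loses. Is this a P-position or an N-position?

Write each in binary and XOR column by column:
  110  (6)
  001  (1)
  001  (1)
  001  (1)
  ---
  111  (7)
The nim-sum is 7 ≠ 0, so this is an N-position: the player to move can win.

N-position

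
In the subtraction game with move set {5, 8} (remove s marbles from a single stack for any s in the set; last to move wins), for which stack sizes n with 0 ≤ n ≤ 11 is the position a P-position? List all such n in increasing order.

0, 1, 2, 3, 4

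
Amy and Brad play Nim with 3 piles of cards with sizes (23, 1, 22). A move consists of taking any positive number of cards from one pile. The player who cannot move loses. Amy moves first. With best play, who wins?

Brad wins

Compute the nim-sum pairwise:
23 ^ 1 = 22
22 ^ 22 = 0
The nim-sum is 0, so this is a P-position: the player to move is in a losing position under optimal play; Amy is about to move from it and so loses — Brad wins.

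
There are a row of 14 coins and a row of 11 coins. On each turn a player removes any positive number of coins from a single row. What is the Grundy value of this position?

5

Compute the nim-sum pairwise:
14 XOR 11 = 5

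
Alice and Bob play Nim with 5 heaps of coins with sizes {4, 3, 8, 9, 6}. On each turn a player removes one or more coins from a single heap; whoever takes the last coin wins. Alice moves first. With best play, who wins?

Bob wins

Compute the nim-sum pairwise:
4 ⊕ 3 = 7
7 ⊕ 8 = 15
15 ⊕ 9 = 6
6 ⊕ 6 = 0
The nim-sum is 0, so this is a P-position: the player to move is in a losing position under optimal play; Alice is about to move from it and so loses — Bob wins.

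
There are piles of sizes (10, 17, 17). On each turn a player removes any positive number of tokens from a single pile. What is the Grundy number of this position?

Nim-sum: 10 XOR 17 XOR 17 = 10.

10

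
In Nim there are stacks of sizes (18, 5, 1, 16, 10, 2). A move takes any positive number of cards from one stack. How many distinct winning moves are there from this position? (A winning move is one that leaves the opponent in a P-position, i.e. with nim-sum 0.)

Compute the nim-sum pairwise:
18 ^ 5 = 23
23 ^ 1 = 22
22 ^ 16 = 6
6 ^ 10 = 12
12 ^ 2 = 14
The overall nim-sum is X = 14. A stack of size p has a winning move iff p XOR X < p (reduce it to p XOR X).
  18: 18 XOR 14 = 28 ≥ 18 — no move.
  5: 5 XOR 14 = 11 ≥ 5 — no move.
  1: 1 XOR 14 = 15 ≥ 1 — no move.
  16: 16 XOR 14 = 30 ≥ 16 — no move.
  10: 10 XOR 14 = 4 < 10 — winning move (to 4).
  2: 2 XOR 14 = 12 ≥ 2 — no move.
That gives 1 winning move.

1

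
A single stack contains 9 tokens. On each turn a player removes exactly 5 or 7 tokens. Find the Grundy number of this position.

Grundy values for subtraction set {5, 7}:
g(0) = mex{} = 0
g(1) = mex{} = 0
g(2) = mex{} = 0
g(3) = mex{} = 0
g(4) = mex{} = 0
g(5) = mex{0} = 1
g(6) = mex{0} = 1
g(7) = mex{0} = 1
g(8) = mex{0} = 1
g(9) = mex{0} = 1
So g(9) = 1.

1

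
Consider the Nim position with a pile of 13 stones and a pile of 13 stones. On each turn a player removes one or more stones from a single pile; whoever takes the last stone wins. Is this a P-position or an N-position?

P-position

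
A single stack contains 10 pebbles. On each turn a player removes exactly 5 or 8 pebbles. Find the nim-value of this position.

2

Grundy values for subtraction set {5, 8}:
g(0) = mex{} = 0
g(1) = mex{} = 0
g(2) = mex{} = 0
g(3) = mex{} = 0
g(4) = mex{} = 0
g(5) = mex{0} = 1
g(6) = mex{0} = 1
g(7) = mex{0} = 1
g(8) = mex{0} = 1
g(9) = mex{0} = 1
g(10) = mex{0,1} = 2
So g(10) = 2.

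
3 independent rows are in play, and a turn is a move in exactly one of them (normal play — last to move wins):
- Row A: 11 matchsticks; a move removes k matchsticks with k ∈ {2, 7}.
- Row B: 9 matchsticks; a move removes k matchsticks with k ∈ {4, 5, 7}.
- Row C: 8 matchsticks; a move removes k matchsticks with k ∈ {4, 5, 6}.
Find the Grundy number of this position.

For row A, compute g(0), g(1), … with moves {2, 7}:
g(0) = mex{} = 0
g(1) = mex{} = 0
g(2) = mex{0} = 1
g(3) = mex{0} = 1
g(4) = mex{1} = 0
g(5) = mex{1} = 0
g(6) = mex{0} = 1
g(7) = mex{0} = 1
g(8) = mex{0,1} = 2
g(9) = mex{1} = 0
g(10) = mex{1,2} = 0
g(11) = mex{0} = 1
So g(11) = 1.
Build the Grundy sequence for row B with g(k) = mex{g(k−s) : s ∈ {4, 5, 7}, s ≤ k}:
g(0) = mex{} = 0
g(1) = mex{} = 0
g(2) = mex{} = 0
g(3) = mex{} = 0
g(4) = mex{0} = 1
g(5) = mex{0} = 1
g(6) = mex{0} = 1
g(7) = mex{0} = 1
g(8) = mex{0,1} = 2
g(9) = mex{0,1} = 2
So g(9) = 2.
Grundy values for row C (subtraction set {4, 5, 6}):
g(0) = mex{} = 0
g(1) = mex{} = 0
g(2) = mex{} = 0
g(3) = mex{} = 0
g(4) = mex{0} = 1
g(5) = mex{0} = 1
g(6) = mex{0} = 1
g(7) = mex{0} = 1
g(8) = mex{0,1} = 2
So g(8) = 2.
The value of a disjunctive sum is the nim-sum of the parts.
Combined value = 1 ⊕ 2 ⊕ 2 = 1.

1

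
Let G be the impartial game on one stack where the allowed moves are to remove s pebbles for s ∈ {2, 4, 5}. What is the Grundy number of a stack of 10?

Build the Grundy sequence with g(k) = mex{g(k−s) : s ∈ {2, 4, 5}, s ≤ k}:
k:     0  1  2  3  4  5  6  7  8  9 10
g(k):  0  0  1  1  2  2  3  0  0  1  1
So g(10) = 1.

1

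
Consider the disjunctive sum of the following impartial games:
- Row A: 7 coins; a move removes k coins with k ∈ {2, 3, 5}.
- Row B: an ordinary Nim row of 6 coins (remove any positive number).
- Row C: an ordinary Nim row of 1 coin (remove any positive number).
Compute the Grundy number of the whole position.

7

Grundy values for row A (subtraction set {2, 3, 5}):
k:     0  1  2  3  4  5  6  7
g(k):  0  0  1  1  2  2  3  0
So g(7) = 0.
Row B is a plain Nim row of size 6, so its Grundy value is 6.
Row C is a plain Nim row of size 1, so its Grundy value is 1.
The value of a disjunctive sum is the nim-sum of the parts.
Combined value = 0 ⊕ 6 ⊕ 1 = 7.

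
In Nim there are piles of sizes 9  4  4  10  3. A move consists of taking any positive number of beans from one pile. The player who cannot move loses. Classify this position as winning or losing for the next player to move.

Losing position

Compute the nim-sum pairwise:
9 ^ 4 = 13
13 ^ 4 = 9
9 ^ 10 = 3
3 ^ 3 = 0
The nim-sum is 0, so this is a P-position: the player to move is in a losing position under optimal play.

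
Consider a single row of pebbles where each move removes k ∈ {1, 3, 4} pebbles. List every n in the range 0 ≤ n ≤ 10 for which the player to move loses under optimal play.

0, 2, 7, 9

Grundy values for subtraction set {1, 3, 4}:
k:     0  1  2  3  4  5  6  7  8  9 10
g(k):  0  1  0  1  2  3  2  0  1  0  1
The P-positions (g = 0) in 0..10 are 0, 2, 7, 9.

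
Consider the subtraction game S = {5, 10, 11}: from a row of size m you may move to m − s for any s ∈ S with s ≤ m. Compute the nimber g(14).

2

Grundy values for subtraction set {5, 10, 11}:
g(0) = mex{} = 0
g(1) = mex{} = 0
g(2) = mex{} = 0
g(3) = mex{} = 0
g(4) = mex{} = 0
g(5) = mex{0} = 1
g(6) = mex{0} = 1
g(7) = mex{0} = 1
g(8) = mex{0} = 1
g(9) = mex{0} = 1
g(10) = mex{0,1} = 2
g(11) = mex{0,1} = 2
g(12) = mex{0,1} = 2
g(13) = mex{0,1} = 2
g(14) = mex{0,1} = 2
So g(14) = 2.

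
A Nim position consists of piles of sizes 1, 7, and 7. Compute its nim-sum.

1

Compute the nim-sum pairwise:
1 ^ 7 = 6
6 ^ 7 = 1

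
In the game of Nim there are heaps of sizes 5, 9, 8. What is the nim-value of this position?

4

Nim-sum: 5 ⊕ 9 ⊕ 8 = 4.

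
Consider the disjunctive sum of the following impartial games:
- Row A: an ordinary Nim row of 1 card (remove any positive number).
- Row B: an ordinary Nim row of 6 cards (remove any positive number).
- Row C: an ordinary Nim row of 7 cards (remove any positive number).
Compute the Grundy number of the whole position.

0

Row A is a plain Nim row of size 1, so its Grundy value is 1.
Row B is a plain Nim row of size 6, so its Grundy value is 6.
Row C is a plain Nim row of size 7, so its Grundy value is 7.
The value of a disjunctive sum is the nim-sum of the parts.
Combined value = 1 ⊕ 6 ⊕ 7 = 0.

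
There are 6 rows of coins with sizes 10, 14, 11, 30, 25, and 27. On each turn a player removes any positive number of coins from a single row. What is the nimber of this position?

19

Compute the nim-sum pairwise:
10 ⊕ 14 = 4
4 ⊕ 11 = 15
15 ⊕ 30 = 17
17 ⊕ 25 = 8
8 ⊕ 27 = 19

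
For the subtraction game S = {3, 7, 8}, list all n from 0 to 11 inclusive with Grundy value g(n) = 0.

Grundy values for subtraction set {3, 7, 8}:
g(0) = mex{} = 0
g(1) = mex{} = 0
g(2) = mex{} = 0
g(3) = mex{0} = 1
g(4) = mex{0} = 1
g(5) = mex{0} = 1
g(6) = mex{1} = 0
g(7) = mex{0,1} = 2
g(8) = mex{0,1} = 2
g(9) = mex{0} = 1
g(10) = mex{0,1,2} = 3
g(11) = mex{1,2} = 0
The P-positions (g = 0) in 0..11 are 0, 1, 2, 6, 11.

0, 1, 2, 6, 11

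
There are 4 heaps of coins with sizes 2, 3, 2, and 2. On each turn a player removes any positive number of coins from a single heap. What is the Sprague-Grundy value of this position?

1

In binary:
  10  (2)
  11  (3)
  10  (2)
  10  (2)
  --
  01  (1)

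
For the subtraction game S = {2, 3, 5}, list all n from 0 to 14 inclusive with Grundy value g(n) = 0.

0, 1, 7, 8, 14

Build the Grundy sequence with g(k) = mex{g(k−s) : s ∈ {2, 3, 5}, s ≤ k}:
g(0) = mex{} = 0
g(1) = mex{} = 0
g(2) = mex{0} = 1
g(3) = mex{0} = 1
g(4) = mex{0,1} = 2
g(5) = mex{0,1} = 2
g(6) = mex{0,1,2} = 3
g(7) = mex{1,2} = 0
g(8) = mex{1,2,3} = 0
g(9) = mex{0,2,3} = 1
g(10) = mex{0,2} = 1
g(11) = mex{0,1,3} = 2
g(12) = mex{0,1} = 2
g(13) = mex{0,1,2} = 3
g(14) = mex{1,2} = 0
The P-positions (g = 0) in 0..14 are 0, 1, 7, 8, 14.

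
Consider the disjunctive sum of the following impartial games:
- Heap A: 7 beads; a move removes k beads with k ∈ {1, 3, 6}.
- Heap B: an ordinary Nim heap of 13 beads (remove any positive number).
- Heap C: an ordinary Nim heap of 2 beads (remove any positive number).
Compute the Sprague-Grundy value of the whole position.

Grundy values for heap A (subtraction set {1, 3, 6}):
g(0) = mex{} = 0
g(1) = mex{0} = 1
g(2) = mex{1} = 0
g(3) = mex{0} = 1
g(4) = mex{1} = 0
g(5) = mex{0} = 1
g(6) = mex{0,1} = 2
g(7) = mex{0,1,2} = 3
So g(7) = 3.
Heap B is a plain Nim heap of size 13, so its Grundy value is 13.
Heap C is a plain Nim heap of size 2, so its Grundy value is 2.
The value of a disjunctive sum is the nim-sum of the parts.
Combined value = 3 XOR 13 XOR 2 = 12.

12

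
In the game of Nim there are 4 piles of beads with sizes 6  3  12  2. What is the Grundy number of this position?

11

Compute the nim-sum pairwise:
6 XOR 3 = 5
5 XOR 12 = 9
9 XOR 2 = 11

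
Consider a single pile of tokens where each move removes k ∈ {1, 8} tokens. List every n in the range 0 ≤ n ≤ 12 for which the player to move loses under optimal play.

Grundy values for subtraction set {1, 8}:
k:     0  1  2  3  4  5  6  7  8  9 10 11 12
g(k):  0  1  0  1  0  1  0  1  2  0  1  0  1
The P-positions (g = 0) in 0..12 are 0, 2, 4, 6, 9, 11.

0, 2, 4, 6, 9, 11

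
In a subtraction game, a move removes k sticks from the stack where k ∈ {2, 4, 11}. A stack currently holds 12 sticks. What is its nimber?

3

Build the Grundy sequence with g(k) = mex{g(k−s) : s ∈ {2, 4, 11}, s ≤ k}:
g(0) = mex{} = 0
g(1) = mex{} = 0
g(2) = mex{0} = 1
g(3) = mex{0} = 1
g(4) = mex{0,1} = 2
g(5) = mex{0,1} = 2
g(6) = mex{1,2} = 0
g(7) = mex{1,2} = 0
g(8) = mex{0,2} = 1
g(9) = mex{0,2} = 1
g(10) = mex{0,1} = 2
g(11) = mex{0,1} = 2
g(12) = mex{0,1,2} = 3
So g(12) = 3.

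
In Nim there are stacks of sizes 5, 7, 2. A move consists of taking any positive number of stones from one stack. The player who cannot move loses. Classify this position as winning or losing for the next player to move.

Compute the nim-sum pairwise:
5 ^ 7 = 2
2 ^ 2 = 0
The nim-sum is 0, so this is a P-position: the player to move is in a losing position under optimal play.

Losing position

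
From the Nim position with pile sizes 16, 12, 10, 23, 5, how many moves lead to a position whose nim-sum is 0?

Nim-sum: 16 XOR 12 XOR 10 XOR 23 XOR 5 = 4.
The overall nim-sum is X = 4. A pile of size p has a winning move iff p XOR X < p (reduce it to p XOR X).
  16: 16 XOR 4 = 20 ≥ 16 — no move.
  12: 12 XOR 4 = 8 < 12 — winning move (to 8).
  10: 10 XOR 4 = 14 ≥ 10 — no move.
  23: 23 XOR 4 = 19 < 23 — winning move (to 19).
  5: 5 XOR 4 = 1 < 5 — winning move (to 1).
That gives 3 winning moves.

3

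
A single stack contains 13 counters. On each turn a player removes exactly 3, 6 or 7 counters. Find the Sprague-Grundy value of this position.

Compute g(0), g(1), … for moves {3, 6, 7}:
k:     0  1  2  3  4  5  6  7  8  9 10 11 12 13
g(k):  0  0  0  1  1  1  2  2  2  3  0  0  0  1
So g(13) = 1.

1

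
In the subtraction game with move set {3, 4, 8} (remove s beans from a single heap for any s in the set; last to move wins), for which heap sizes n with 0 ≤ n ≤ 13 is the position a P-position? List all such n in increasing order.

0, 1, 2, 7, 12, 13

Build the Grundy sequence with g(k) = mex{g(k−s) : s ∈ {3, 4, 8}, s ≤ k}:
k:     0  1  2  3  4  5  6  7  8  9 10 11 12 13
g(k):  0  0  0  1  1  1  2  0  2  3  1  3  0  0
The P-positions (g = 0) in 0..13 are 0, 1, 2, 7, 12, 13.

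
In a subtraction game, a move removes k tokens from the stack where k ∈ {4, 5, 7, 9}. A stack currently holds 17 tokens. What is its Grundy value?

1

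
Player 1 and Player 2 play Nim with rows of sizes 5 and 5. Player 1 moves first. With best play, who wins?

Compute the nim-sum pairwise:
5 XOR 5 = 0
The nim-sum is 0, so this is a P-position: the player to move is in a losing position under optimal play; Player 1 is about to move from it and so loses — Player 2 wins.

Player 2 wins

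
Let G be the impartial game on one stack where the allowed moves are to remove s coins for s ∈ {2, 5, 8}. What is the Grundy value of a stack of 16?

Compute g(0), g(1), … for moves {2, 5, 8}:
k:     0  1  2  3  4  5  6  7  8  9 10 11 12 13 14 15 16
g(k):  0  0  1  1  0  2  1  0  2  1  0  0  1  1  0  2  1
So g(16) = 1.

1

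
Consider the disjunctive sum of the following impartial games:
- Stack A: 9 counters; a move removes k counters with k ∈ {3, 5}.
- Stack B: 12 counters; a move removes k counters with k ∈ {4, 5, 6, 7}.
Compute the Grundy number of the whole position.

Build the Grundy sequence for stack A with g(k) = mex{g(k−s) : s ∈ {3, 5}, s ≤ k}:
g(0) = mex{} = 0
g(1) = mex{} = 0
g(2) = mex{} = 0
g(3) = mex{0} = 1
g(4) = mex{0} = 1
g(5) = mex{0} = 1
g(6) = mex{0,1} = 2
g(7) = mex{0,1} = 2
g(8) = mex{1} = 0
g(9) = mex{1,2} = 0
So g(9) = 0.
Grundy values for stack B (subtraction set {4, 5, 6, 7}):
g(0) = mex{} = 0
g(1) = mex{} = 0
g(2) = mex{} = 0
g(3) = mex{} = 0
g(4) = mex{0} = 1
g(5) = mex{0} = 1
g(6) = mex{0} = 1
g(7) = mex{0} = 1
g(8) = mex{0,1} = 2
g(9) = mex{0,1} = 2
g(10) = mex{0,1} = 2
g(11) = mex{1} = 0
g(12) = mex{1,2} = 0
So g(12) = 0.
The value of a disjunctive sum is the nim-sum of the parts.
Combined value = 0 ⊕ 0 = 0.

0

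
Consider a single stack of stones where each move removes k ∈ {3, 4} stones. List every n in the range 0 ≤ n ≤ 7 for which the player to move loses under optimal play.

Grundy values for subtraction set {3, 4}:
g(0) = mex{} = 0
g(1) = mex{} = 0
g(2) = mex{} = 0
g(3) = mex{0} = 1
g(4) = mex{0} = 1
g(5) = mex{0} = 1
g(6) = mex{0,1} = 2
g(7) = mex{1} = 0
The P-positions (g = 0) in 0..7 are 0, 1, 2, 7.

0, 1, 2, 7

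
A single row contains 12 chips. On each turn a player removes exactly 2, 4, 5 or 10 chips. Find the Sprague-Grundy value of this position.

Compute g(0), g(1), … for moves {2, 4, 5, 10}:
k:     0  1  2  3  4  5  6  7  8  9 10 11 12
g(k):  0  0  1  1  2  2  3  0  0  1  1  2  2
So g(12) = 2.

2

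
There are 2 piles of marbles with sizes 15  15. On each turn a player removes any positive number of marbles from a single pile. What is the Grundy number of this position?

0

Write each in binary and XOR column by column:
  1111  (15)
  1111  (15)
  ----
  0000  (0)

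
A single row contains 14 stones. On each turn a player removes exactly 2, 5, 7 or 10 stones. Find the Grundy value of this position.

1

Build the Grundy sequence with g(k) = mex{g(k−s) : s ∈ {2, 5, 7, 10}, s ≤ k}:
g(0) = mex{} = 0
g(1) = mex{} = 0
g(2) = mex{0} = 1
g(3) = mex{0} = 1
g(4) = mex{1} = 0
g(5) = mex{0,1} = 2
g(6) = mex{0} = 1
g(7) = mex{0,1,2} = 3
g(8) = mex{0,1} = 2
g(9) = mex{0,1,3} = 2
g(10) = mex{0,1,2} = 3
g(11) = mex{0,1,2} = 3
g(12) = mex{1,2,3} = 0
g(13) = mex{1,2,3} = 0
g(14) = mex{0,2,3} = 1
So g(14) = 1.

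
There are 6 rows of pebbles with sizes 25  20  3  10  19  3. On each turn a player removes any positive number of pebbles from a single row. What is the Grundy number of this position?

20

Nim-sum: 25 XOR 20 XOR 3 XOR 10 XOR 19 XOR 3 = 20.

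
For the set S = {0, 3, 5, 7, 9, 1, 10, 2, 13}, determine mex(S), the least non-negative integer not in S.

The values 0, 1, 2, 3 are all present; 4 is the first non-negative integer missing from the set.

4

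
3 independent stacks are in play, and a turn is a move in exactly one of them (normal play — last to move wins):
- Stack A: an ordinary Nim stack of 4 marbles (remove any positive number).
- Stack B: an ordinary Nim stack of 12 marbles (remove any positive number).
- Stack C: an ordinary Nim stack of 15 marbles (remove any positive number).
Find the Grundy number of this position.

7

Stack A is a plain Nim stack of size 4, so its Grundy value is 4.
Stack B is a plain Nim stack of size 12, so its Grundy value is 12.
Stack C is a plain Nim stack of size 15, so its Grundy value is 15.
The value of a disjunctive sum is the nim-sum of the parts.
Combined value = 4 ⊕ 12 ⊕ 15 = 7.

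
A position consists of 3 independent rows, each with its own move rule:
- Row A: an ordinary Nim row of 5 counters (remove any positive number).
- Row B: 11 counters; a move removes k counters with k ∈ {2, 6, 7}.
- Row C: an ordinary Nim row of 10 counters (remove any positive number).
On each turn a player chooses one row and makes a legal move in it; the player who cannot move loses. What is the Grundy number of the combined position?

14

Row A is a plain Nim row of size 5, so its Grundy value is 5.
Build the Grundy sequence for row B with g(k) = mex{g(k−s) : s ∈ {2, 6, 7}, s ≤ k}:
k:     0  1  2  3  4  5  6  7  8  9 10 11
g(k):  0  0  1  1  0  0  1  1  2  0  3  1
So g(11) = 1.
Row C is a plain Nim row of size 10, so its Grundy value is 10.
The value of a disjunctive sum is the nim-sum of the parts.
Combined value = 5 XOR 1 XOR 10 = 14.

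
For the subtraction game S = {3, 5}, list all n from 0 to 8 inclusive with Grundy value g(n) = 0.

Grundy values for subtraction set {3, 5}:
k:     0  1  2  3  4  5  6  7  8
g(k):  0  0  0  1  1  1  2  2  0
The P-positions (g = 0) in 0..8 are 0, 1, 2, 8.

0, 1, 2, 8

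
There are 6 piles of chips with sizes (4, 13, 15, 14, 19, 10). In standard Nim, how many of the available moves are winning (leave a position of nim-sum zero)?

Nim-sum: 4 ⊕ 13 ⊕ 15 ⊕ 14 ⊕ 19 ⊕ 10 = 17.
The overall nim-sum is X = 17. A pile of size p has a winning move iff p XOR X < p (reduce it to p XOR X).
  4: 4 XOR 17 = 21 ≥ 4 — no move.
  13: 13 XOR 17 = 28 ≥ 13 — no move.
  15: 15 XOR 17 = 30 ≥ 15 — no move.
  14: 14 XOR 17 = 31 ≥ 14 — no move.
  19: 19 XOR 17 = 2 < 19 — winning move (to 2).
  10: 10 XOR 17 = 27 ≥ 10 — no move.
That gives 1 winning move.

1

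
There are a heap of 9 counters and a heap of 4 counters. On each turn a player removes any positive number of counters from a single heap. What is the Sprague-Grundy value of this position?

In binary:
  1001  (9)
  0100  (4)
  ----
  1101  (13)

13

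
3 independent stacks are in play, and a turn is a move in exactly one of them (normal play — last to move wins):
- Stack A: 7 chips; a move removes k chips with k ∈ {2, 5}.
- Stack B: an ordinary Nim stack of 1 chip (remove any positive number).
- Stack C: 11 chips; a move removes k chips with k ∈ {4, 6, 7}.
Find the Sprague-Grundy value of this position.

1

Build the Grundy sequence for stack A with g(k) = mex{g(k−s) : s ∈ {2, 5}, s ≤ k}:
g(0) = mex{} = 0
g(1) = mex{} = 0
g(2) = mex{0} = 1
g(3) = mex{0} = 1
g(4) = mex{1} = 0
g(5) = mex{0,1} = 2
g(6) = mex{0} = 1
g(7) = mex{1,2} = 0
So g(7) = 0.
Stack B is a plain Nim stack of size 1, so its Grundy value is 1.
For stack C, compute g(0), g(1), … with moves {4, 6, 7}:
k:     0  1  2  3  4  5  6  7  8  9 10 11
g(k):  0  0  0  0  1  1  1  1  2  2  2  0
So g(11) = 0.
By the Sprague-Grundy theorem, the Grundy value of a sum of independent games is the XOR of the component values.
Combined value = 0 ⊕ 1 ⊕ 0 = 1.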